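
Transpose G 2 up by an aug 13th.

E-sharp 4

Counting six letter names plus an octave up from G lands on E.
Moving 22 semitones up from G2 (the size of an augmented thirteenth) reaches E#4.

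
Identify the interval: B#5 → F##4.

Descending from B#5 to F##4 is the same interval as ascending F##4 to B#5.
F to B spans four letter names (F-G-A-B), plus an octave — that makes it an eleventh of some quality.
The perfect eleventh spans 17 semitones, and F##4 to B#5 is exactly 17 semitones — so this is a perfect eleventh.
(Equivalently, a compound perfect fourth: a perfect fourth plus an octave.)

P11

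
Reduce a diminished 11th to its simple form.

diminished 4th

Subtracting seven from the interval number removes an octave: 11 − 7 = 4.
Quality carries through unchanged, so the simple form is a diminished fourth.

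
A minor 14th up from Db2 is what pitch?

Cb4

The fourteenth's letter: D up seven letter names plus an octave → C.
A minor fourteenth spans 22 semitones, so from Db2 the target pitch is Cb4.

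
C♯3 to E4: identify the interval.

C to E spans three letter names (C-D-E), plus an octave, so the interval is some kind of tenth.
At 15 semitones, C#3→E4 falls one short of a major tenth: minor.
(Equivalently, a compound minor third: a minor third plus an octave.)

minor tenth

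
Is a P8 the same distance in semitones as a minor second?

No

A perfect octave spans 12 semitones; a minor second spans 1 semitone. They differ by 11.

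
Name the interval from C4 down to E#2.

d13

Descending from C4 to E#2 is the same interval as ascending E#2 to C4.
E to C spans six letter names (E-F-G-A-B-C), plus an octave, so the interval is some kind of thirteenth.
E#2 to C4 spans 19 semitones — two semitones narrower than the major thirteenth (21) — giving a diminished thirteenth.
(Equivalently, a compound diminished sixth: a diminished sixth plus an octave.)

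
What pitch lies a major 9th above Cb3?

Db4

Counting two letter names plus an octave up from C lands on D.
Moving 14 semitones up from Cb3 (the size of a major ninth) reaches Db4.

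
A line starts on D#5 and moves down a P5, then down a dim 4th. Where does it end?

A perfect fifth down from D#5 is G#4.
G#4 down a diminished fourth → D##4 (4 semitones).

D##4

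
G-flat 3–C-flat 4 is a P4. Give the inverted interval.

Interval numbers invert to sum to nine: 4 + 5 = 9, so a fourth inverts to a fifth.
And perfect stays perfect under inversion, so we get a perfect fifth.

P5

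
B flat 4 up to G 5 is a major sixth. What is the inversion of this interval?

minor third

Interval numbers invert to sum to nine: 6 + 3 = 9, so a sixth inverts to a third.
And major becomes minor under inversion, so we get a minor third.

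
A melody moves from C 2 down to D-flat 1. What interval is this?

Descending from C2 to Db1 is the same interval as ascending Db1 to C2.
D to C spans seven letter names (D-E-F-G-A-B-C), so the interval is some kind of seventh.
The major seventh spans 11 semitones, and Db1 to C2 is exactly 11 semitones — so this is a major seventh.

major seventh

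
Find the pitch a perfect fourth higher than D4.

G4

Four letter names up from D: G.
A perfect fourth is 5 semitones; 5 semitones up from D4 gives G4.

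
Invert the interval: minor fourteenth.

First reduce the compound minor fourteenth to its simple form, a minor seventh.
Inverted interval numbers add to nine, so a seventh pairs with a second (7 + 2 = 9).
And minor becomes major under inversion, so we get a major second.

M2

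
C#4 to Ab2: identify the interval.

augmented tenth

Descending from C#4 to Ab2 is the same interval as ascending Ab2 to C#4.
A to C spans three letter names (A-B-C), plus an octave, so the interval is some kind of tenth.
Ab2 to C#4 spans 17 semitones — one semitone wider than the major tenth (16) — giving an augmented tenth.
(Equivalently, a compound augmented third: an augmented third plus an octave.)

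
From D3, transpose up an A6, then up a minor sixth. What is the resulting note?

Up an augmented sixth from D3: B#3 (10 semitones up).
B#3 up a minor sixth → G#4 (8 semitones).

G#4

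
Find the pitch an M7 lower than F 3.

The seventh takes the letter from F down to G.
A major seventh spans 11 semitones, so from F3 the target pitch is Gb2.

G flat 2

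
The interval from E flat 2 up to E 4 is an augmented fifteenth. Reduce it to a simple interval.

Subtracting seven from the interval number removes an octave: 15 − 7 = 8.
That makes an augmented fifteenth a compound augmented octave — an octave plus an augmented octave.

augmented 8th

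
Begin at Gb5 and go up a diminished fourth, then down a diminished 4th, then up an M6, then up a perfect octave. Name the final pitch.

Eb7

Up a diminished fourth from Gb5: Cbb6 (4 semitones up).
Cbb6 down a diminished fourth → Gb5 (4 semitones).
Up a major sixth from Gb5: Eb6 (9 semitones up).
Up a perfect octave from Eb6: Eb7 (12 semitones up).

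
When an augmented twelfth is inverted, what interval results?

diminished 4th

First reduce the compound augmented twelfth to its simple form, an augmented fifth.
Inverted interval numbers add to nine, so a fifth pairs with a fourth (5 + 4 = 9).
The quality also flips — augmented becomes diminished — giving a diminished fourth.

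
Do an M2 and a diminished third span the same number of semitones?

Yes

Both span 2 semitones: a major second and a diminished third are the same chromatic distance.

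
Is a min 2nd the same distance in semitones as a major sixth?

1 semitone (minor second) vs 9 semitones (major sixth): not equal.

No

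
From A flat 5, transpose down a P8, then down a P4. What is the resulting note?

E flat 4

Ab5 down a perfect octave → Ab4 (12 semitones).
Down a perfect fourth from Ab4: Eb4 (5 semitones down).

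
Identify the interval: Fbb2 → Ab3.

A10

F to A spans three letter names (F-G-A), plus an octave — that makes it a tenth of some quality.
Fbb2 to Ab3 spans 17 semitones — one semitone wider than the major tenth (16) — giving an augmented tenth.
(Equivalently, a compound augmented third: an augmented third plus an octave.)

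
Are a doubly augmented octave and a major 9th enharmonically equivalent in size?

Both span 14 semitones: a doubly augmented octave and a major ninth are the same chromatic distance.

Yes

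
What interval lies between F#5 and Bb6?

diminished eleventh

F to B spans four letter names (F-G-A-B), plus an octave, so the interval is some kind of eleventh.
The perfect eleventh is 17 semitones; here we have 16, one semitone narrower: diminished.
(Equivalently, a compound diminished fourth: a diminished fourth plus an octave.)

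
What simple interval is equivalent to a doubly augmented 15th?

doubly augmented 8th

Subtracting seven from the interval number removes an octave: 15 − 7 = 8.
Quality carries through unchanged, so the simple form is a doubly augmented octave.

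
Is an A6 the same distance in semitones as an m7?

An augmented sixth spans 10 semitones, and a minor seventh also spans 10 semitones — they're enharmonic.

Yes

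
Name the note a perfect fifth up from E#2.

Five letter names up from E: B.
A perfect fifth is 7 semitones; 7 semitones up from E#2 gives B#2.

B#2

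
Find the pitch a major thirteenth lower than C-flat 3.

The thirteenth's letter: C down six letter names plus an octave → E.
Moving 21 semitones down from Cb3 (the size of a major thirteenth) reaches Ebb1.

E-double-flat 1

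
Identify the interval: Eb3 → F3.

major second

E to F spans two letter names (E-F) — that makes it a second of some quality.
The major second spans 2 semitones, and Eb3 to F3 is exactly 2 semitones — so this is a major second.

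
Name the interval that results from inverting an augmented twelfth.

First reduce the compound augmented twelfth to its simple form, an augmented fifth.
The rule of nine gives the new number: 9 − 5 = 4, so a fifth becomes a fourth.
The quality also flips — augmented becomes diminished — giving a diminished fourth.

diminished 4th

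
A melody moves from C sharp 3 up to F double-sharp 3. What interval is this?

augmented 4th

C to F spans four letter names (C-D-E-F) — that makes it a fourth of some quality.
A perfect fourth would be 5 semitones; C#3 to F##3 is 6, one semitone wider, so the interval is augmented.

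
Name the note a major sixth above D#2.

Counting six letter names up from D lands on B.
Moving 9 semitones up from D#2 (the size of a major sixth) reaches B#2.

B#2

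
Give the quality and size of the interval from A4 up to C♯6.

A to C spans three letter names (A-B-C), plus an octave, so the interval is some kind of tenth.
A4 to C#6 is 16 semitones, matching the major tenth exactly, so the quality is major.
(Equivalently, a compound major third: a major third plus an octave.)

major tenth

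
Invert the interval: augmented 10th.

d6

First reduce the compound augmented tenth to its simple form, an augmented third.
Interval numbers invert to sum to nine: 3 + 6 = 9, so a third inverts to a sixth.
And augmented becomes diminished under inversion, so we get a diminished sixth.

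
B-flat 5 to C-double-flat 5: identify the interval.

augmented 7th

Descending from Bb5 to Cbb5 is the same interval as ascending Cbb5 to Bb5.
C to B spans seven letter names (C-D-E-F-G-A-B), so the interval is some kind of seventh.
A major seventh would be 11 semitones; Cbb5 to Bb5 is 12, one semitone wider, so the interval is augmented.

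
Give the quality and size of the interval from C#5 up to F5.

diminished fourth

C to F spans four letter names (C-D-E-F), so the interval is some kind of fourth.
C#5 to F5 spans 4 semitones — one semitone narrower than the perfect fourth (5) — giving a diminished fourth.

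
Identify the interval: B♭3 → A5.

B to A spans seven letter names (B-C-D-E-F-G-A), plus an octave — that makes it a fourteenth of some quality.
Counting semitones, Bb3→A5 is 23, which is the major fourteenth.
(Equivalently, a compound major seventh: a major seventh plus an octave.)

M14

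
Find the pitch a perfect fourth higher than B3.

The fourth takes the letter from B up to E.
Moving 5 semitones up from B3 (the size of a perfect fourth) reaches E4.

E4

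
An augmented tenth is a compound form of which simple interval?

Take out an octave (7 from the number): 10 − 7 = 3.
So an augmented tenth is an octave plus an augmented third. The quality is unchanged.

augmented third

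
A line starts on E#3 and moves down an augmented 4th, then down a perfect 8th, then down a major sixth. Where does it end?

An augmented fourth down from E#3 is B2.
B2 down a perfect octave → B1 (12 semitones).
A major sixth down from B1 is D1.

D1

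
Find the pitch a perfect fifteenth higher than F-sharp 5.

F-sharp 7

The letter stays F (same as the start), shifted two octaves up.
A perfect fifteenth spans 24 semitones, so from F#5 the target pitch is F#7.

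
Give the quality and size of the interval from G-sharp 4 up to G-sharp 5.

G to G is the same letter name, plus an octave: an octave.
The perfect octave spans 12 semitones, and G#4 to G#5 is exactly 12 semitones — so this is a perfect octave.

perfect 8th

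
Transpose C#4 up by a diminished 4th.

F4

Four letter names up from C: F.
A diminished fourth is 4 semitones; 4 semitones up from C#4 gives F4.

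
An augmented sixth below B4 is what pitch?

The sixth takes the letter from B down to D.
An augmented sixth is 10 semitones; 10 semitones down from B4 gives Db4.

Db4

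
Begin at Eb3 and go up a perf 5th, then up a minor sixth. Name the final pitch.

Gb4

A perfect fifth up from Eb3 is Bb3.
A minor sixth up from Bb3 is Gb4.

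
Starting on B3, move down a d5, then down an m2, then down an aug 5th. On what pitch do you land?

A diminished fifth down from B3 is E#3.
Down a minor second from E#3: D##3 (1 semitone down).
An augmented fifth down from D##3 is G#2.

G#2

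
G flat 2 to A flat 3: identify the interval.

major 9th

G to A spans two letter names (G-A), plus an octave — that makes it a ninth of some quality.
The major ninth spans 14 semitones, and Gb2 to Ab3 is exactly 14 semitones — so this is a major ninth.
(Equivalently, a compound major second: a major second plus an octave.)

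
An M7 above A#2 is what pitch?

The seventh takes the letter from A up to G.
Moving 11 semitones up from A#2 (the size of a major seventh) reaches G##3.

G##3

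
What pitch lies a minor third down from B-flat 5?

G 5

Three letter names down from B: G.
A minor third spans 3 semitones, so from Bb5 the target pitch is G5.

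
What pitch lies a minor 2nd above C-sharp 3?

D 3

Two letter names up from C: D.
Moving 1 semitone up from C#3 (the size of a minor second) reaches D3.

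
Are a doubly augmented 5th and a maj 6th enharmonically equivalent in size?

Yes

Both span 9 semitones: a doubly augmented fifth and a major sixth are the same chromatic distance.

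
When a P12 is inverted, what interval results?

perfect 4th

First reduce the compound perfect twelfth to its simple form, a perfect fifth.
Interval numbers invert to sum to nine: 5 + 4 = 9, so a fifth inverts to a fourth.
The quality also flips — perfect stays perfect — giving a perfect fourth.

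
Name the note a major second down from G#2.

The second takes the letter from G down to F.
A major second spans 2 semitones, so from G#2 the target pitch is F#2.

F#2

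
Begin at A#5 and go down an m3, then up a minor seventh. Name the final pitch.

A#5 down a minor third → F##5 (3 semitones).
A minor seventh up from F##5 is E#6.

E#6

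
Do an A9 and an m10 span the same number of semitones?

Both span 15 semitones: an augmented ninth and a minor tenth are the same chromatic distance.

Yes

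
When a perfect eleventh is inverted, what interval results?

perfect fifth

First reduce the compound perfect eleventh to its simple form, a perfect fourth.
Interval numbers invert to sum to nine: 4 + 5 = 9, so a fourth inverts to a fifth.
The quality also flips — perfect stays perfect — giving a perfect fifth.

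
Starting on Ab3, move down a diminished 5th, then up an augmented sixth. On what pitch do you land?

A diminished fifth down from Ab3 is D3.
Up an augmented sixth from D3: B#3 (10 semitones up).

B#3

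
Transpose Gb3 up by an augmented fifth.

Five letter names up from G: D.
An augmented fifth spans 8 semitones, so from Gb3 the target pitch is D4.

D4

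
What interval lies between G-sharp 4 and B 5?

G to B spans three letter names (G-A-B), plus an octave — that makes it a tenth of some quality.
A major tenth would be 16 semitones, but G#4 to B5 is 15 — one semitone narrower, making it a minor tenth.
(Equivalently, a compound minor third: a minor third plus an octave.)

minor tenth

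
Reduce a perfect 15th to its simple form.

P8

Subtracting seven from the interval number removes an octave: 15 − 7 = 8.
That makes a perfect fifteenth a compound perfect octave — an octave plus a perfect octave.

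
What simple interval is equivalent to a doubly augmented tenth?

Each octave removed subtracts seven from the number: 10 − 7 = 3.
Quality carries through unchanged, so the simple form is a doubly augmented third.

AA3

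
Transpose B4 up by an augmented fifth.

Counting five letter names up from B lands on F.
Moving 8 semitones up from B4 (the size of an augmented fifth) reaches F##5.

F##5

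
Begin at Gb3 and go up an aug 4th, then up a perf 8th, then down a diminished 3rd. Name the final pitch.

A#4

Up an augmented fourth from Gb3: C4 (6 semitones up).
A perfect octave up from C4 is C5.
C5 down a diminished third → A#4 (2 semitones).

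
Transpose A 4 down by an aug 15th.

A flat 2

For a fifteenth the letter name doesn't change: still A, two octaves down.
Moving 25 semitones down from A4 (the size of an augmented fifteenth) reaches Ab2.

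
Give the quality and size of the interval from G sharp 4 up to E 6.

minor thirteenth

G to E spans six letter names (G-A-B-C-D-E), plus an octave: a thirteenth.
G#4 to E6 is 20 semitones, a half step short of the major thirteenth (21), so this is minor.
(Equivalently, a compound minor sixth: a minor sixth plus an octave.)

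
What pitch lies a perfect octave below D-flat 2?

D-flat 1

For an octave the letter name doesn't change: still D, an octave down.
Moving 12 semitones down from Db2 (the size of a perfect octave) reaches Db1.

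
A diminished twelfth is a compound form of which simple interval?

Take out an octave (7 from the number): 12 − 7 = 5.
That makes a diminished twelfth a compound diminished fifth — an octave plus a diminished fifth.

diminished fifth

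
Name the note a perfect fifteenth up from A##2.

For a fifteenth the letter name doesn't change: still A, two octaves up.
A perfect fifteenth spans 24 semitones, so from A##2 the target pitch is A##4.

A##4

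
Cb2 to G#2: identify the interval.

doubly augmented fifth

C to G spans five letter names (C-D-E-F-G): a fifth.
A perfect fifth would be 7 semitones; Cb2 to G#2 is 9, two semitones wider, so the interval is doubly augmented.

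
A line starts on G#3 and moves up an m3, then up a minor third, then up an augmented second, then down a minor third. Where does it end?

C##4

A minor third up from G#3 is B3.
Up a minor third from B3: D4 (3 semitones up).
D4 up an augmented second → E#4 (3 semitones).
A minor third down from E#4 is C##4.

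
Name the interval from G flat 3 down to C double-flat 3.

Descending from Gb3 to Cbb3 is the same interval as ascending Cbb3 to Gb3.
C to G spans five letter names (C-D-E-F-G) — that makes it a fifth of some quality.
The perfect fifth is 7 semitones; here we have 8, one semitone wider: augmented.

augmented 5th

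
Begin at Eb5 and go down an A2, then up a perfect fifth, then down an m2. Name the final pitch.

Down an augmented second from Eb5: Dbb5 (3 semitones down).
Up a perfect fifth from Dbb5: Abb5 (7 semitones up).
Down a minor second from Abb5: Gb5 (1 semitone down).

Gb5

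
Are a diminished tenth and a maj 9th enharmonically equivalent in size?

Both span 14 semitones: a diminished tenth and a major ninth are the same chromatic distance.

Yes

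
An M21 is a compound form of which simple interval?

Take out 2 octaves (14 from the number): 21 − 14 = 7.
That makes a major twenty-first a compound major seventh — 2 octaves plus a major seventh.

major 7th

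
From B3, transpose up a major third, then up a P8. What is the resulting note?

D#5

Up a major third from B3: D#4 (4 semitones up).
Up a perfect octave from D#4: D#5 (12 semitones up).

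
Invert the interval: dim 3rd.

Inverted interval numbers add to nine, so a third pairs with a sixth (3 + 6 = 9).
Quality inverts too: diminished becomes augmented. That makes the inversion an augmented sixth.

augmented sixth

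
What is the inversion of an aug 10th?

diminished 6th

First reduce the compound augmented tenth to its simple form, an augmented third.
Inverted interval numbers add to nine, so a third pairs with a sixth (3 + 6 = 9).
Quality inverts too: augmented becomes diminished. That makes the inversion a diminished sixth.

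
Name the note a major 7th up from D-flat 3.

Seven letter names up from D: C.
A major seventh spans 11 semitones, so from Db3 the target pitch is C4.

C 4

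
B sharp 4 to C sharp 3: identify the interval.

Descending from B#4 to C#3 is the same interval as ascending C#3 to B#4.
C to B spans seven letter names (C-D-E-F-G-A-B), plus an octave, so the interval is some kind of fourteenth.
C#3 to B#4 is 23 semitones, matching the major fourteenth exactly, so the quality is major.
(Equivalently, a compound major seventh: a major seventh plus an octave.)

M14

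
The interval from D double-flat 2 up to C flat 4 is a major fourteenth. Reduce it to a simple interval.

M7

Each octave removed subtracts seven from the number: 14 − 7 = 7.
So a major fourteenth is an octave plus a major seventh. The quality is unchanged.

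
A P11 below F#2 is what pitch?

C#1

Four letters down from F (plus an octave) reaches C.
Moving 17 semitones down from F#2 (the size of a perfect eleventh) reaches C#1.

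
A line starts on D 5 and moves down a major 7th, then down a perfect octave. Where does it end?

E flat 3

D5 down a major seventh → Eb4 (11 semitones).
Down a perfect octave from Eb4: Eb3 (12 semitones down).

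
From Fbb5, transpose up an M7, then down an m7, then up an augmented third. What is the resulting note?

A5

A major seventh up from Fbb5 is Ebb6.
Ebb6 down a minor seventh → Fb5 (10 semitones).
Fb5 up an augmented third → A5 (5 semitones).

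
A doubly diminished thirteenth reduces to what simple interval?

doubly diminished sixth

Take out an octave (7 from the number): 13 − 7 = 6.
So a doubly diminished thirteenth is an octave plus a doubly diminished sixth. The quality is unchanged.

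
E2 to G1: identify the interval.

Descending from E2 to G1 is the same interval as ascending G1 to E2.
G to E spans six letter names (G-A-B-C-D-E), so the interval is some kind of sixth.
The major sixth spans 9 semitones, and G1 to E2 is exactly 9 semitones — so this is a major sixth.

major sixth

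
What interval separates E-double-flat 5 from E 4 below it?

doubly diminished octave

Descending from Ebb5 to E4 is the same interval as ascending E4 to Ebb5.
E to E is the same letter name, plus an octave, so the interval is some kind of octave.
A perfect octave would be 12 semitones; E4 to Ebb5 is 10, two semitones narrower, so the interval is doubly diminished.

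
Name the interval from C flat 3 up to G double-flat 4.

diminished twelfth

C to G spans five letter names (C-D-E-F-G), plus an octave — that makes it a twelfth of some quality.
The perfect twelfth is 19 semitones; here we have 18, one semitone narrower: diminished.
(Equivalently, a compound diminished fifth: a diminished fifth plus an octave.)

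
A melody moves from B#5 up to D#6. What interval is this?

minor 3rd

B to D spans three letter names (B-C-D), so the interval is some kind of third.
B#5 to D#6 is 3 semitones, a half step short of the major third (4), so this is minor.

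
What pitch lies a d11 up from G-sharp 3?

The eleventh's letter: G up four letter names plus an octave → C.
A diminished eleventh spans 16 semitones, so from G#3 the target pitch is C5.

C 5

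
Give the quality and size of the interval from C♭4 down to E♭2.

m13

Descending from Cb4 to Eb2 is the same interval as ascending Eb2 to Cb4.
E to C spans six letter names (E-F-G-A-B-C), plus an octave — that makes it a thirteenth of some quality.
Eb2 to Cb4 is 20 semitones, a half step short of the major thirteenth (21), so this is minor.
(Equivalently, a compound minor sixth: a minor sixth plus an octave.)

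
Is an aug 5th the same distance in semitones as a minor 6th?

An augmented fifth spans 8 semitones, and a minor sixth also spans 8 semitones — they're enharmonic.

Yes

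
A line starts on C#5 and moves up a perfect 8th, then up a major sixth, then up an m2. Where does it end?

A perfect octave up from C#5 is C#6.
Up a major sixth from C#6: A#6 (9 semitones up).
A minor second up from A#6 is B6.

B6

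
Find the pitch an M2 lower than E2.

D2

The second takes the letter from E down to D.
A major second spans 2 semitones, so from E2 the target pitch is D2.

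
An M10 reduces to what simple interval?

major 3rd

Subtracting seven from the interval number removes an octave: 10 − 7 = 3.
So a major tenth is an octave plus a major third. The quality is unchanged.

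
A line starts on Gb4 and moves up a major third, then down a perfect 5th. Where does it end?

Gb4 up a major third → Bb4 (4 semitones).
A perfect fifth down from Bb4 is Eb4.

Eb4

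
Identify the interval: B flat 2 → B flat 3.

B to B is the same letter name, plus an octave: an octave.
The perfect octave spans 12 semitones, and Bb2 to Bb3 is exactly 12 semitones — so this is a perfect octave.

P8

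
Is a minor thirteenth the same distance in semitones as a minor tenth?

20 semitones (minor thirteenth) vs 15 semitones (minor tenth): not equal.

No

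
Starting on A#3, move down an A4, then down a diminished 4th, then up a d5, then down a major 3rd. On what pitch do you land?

An augmented fourth down from A#3 is E3.
A diminished fourth down from E3 is B#2.
A diminished fifth up from B#2 is F#3.
A major third down from F#3 is D3.

D3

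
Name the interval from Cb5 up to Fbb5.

d4

C to F spans four letter names (C-D-E-F): a fourth.
A perfect fourth would be 5 semitones; Cb5 to Fbb5 is 4, one semitone narrower, so the interval is diminished.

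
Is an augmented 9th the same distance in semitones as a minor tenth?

An augmented ninth = 15 semitones = a minor tenth; enharmonically equal.

Yes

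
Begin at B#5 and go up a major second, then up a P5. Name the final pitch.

G##6

A major second up from B#5 is C##6.
Up a perfect fifth from C##6: G##6 (7 semitones up).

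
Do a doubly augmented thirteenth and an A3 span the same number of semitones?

23 semitones (doubly augmented thirteenth) vs 5 semitones (augmented third): not equal.

No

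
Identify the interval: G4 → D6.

P12

G to D spans five letter names (G-A-B-C-D), plus an octave, so the interval is some kind of twelfth.
Counting semitones, G4→D6 is 19, which is the perfect twelfth.
(Equivalently, a compound perfect fifth: a perfect fifth plus an octave.)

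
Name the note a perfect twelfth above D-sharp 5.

A-sharp 6

Five letters up from D (plus an octave) reaches A.
A perfect twelfth spans 19 semitones, so from D#5 the target pitch is A#6.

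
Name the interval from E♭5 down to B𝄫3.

A11

Descending from Eb5 to Bbb3 is the same interval as ascending Bbb3 to Eb5.
B to E spans four letter names (B-C-D-E), plus an octave: an eleventh.
Bbb3 to Eb5 spans 18 semitones — one semitone wider than the perfect eleventh (17) — giving an augmented eleventh.
(Equivalently, a compound augmented fourth: an augmented fourth plus an octave.)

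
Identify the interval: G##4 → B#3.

Descending from G##4 to B#3 is the same interval as ascending B#3 to G##4.
B to G spans six letter names (B-C-D-E-F-G) — that makes it a sixth of some quality.
B#3 to G##4 is 9 semitones, matching the major sixth exactly, so the quality is major.

M6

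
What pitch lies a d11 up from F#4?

Four letters up from F (plus an octave) reaches B.
A diminished eleventh is 16 semitones; 16 semitones up from F#4 gives Bb5.

Bb5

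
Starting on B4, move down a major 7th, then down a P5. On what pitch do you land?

B4 down a major seventh → C4 (11 semitones).
Down a perfect fifth from C4: F3 (7 semitones down).

F3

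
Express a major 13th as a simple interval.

Take out an octave (7 from the number): 13 − 7 = 6.
Quality carries through unchanged, so the simple form is a major sixth.

M6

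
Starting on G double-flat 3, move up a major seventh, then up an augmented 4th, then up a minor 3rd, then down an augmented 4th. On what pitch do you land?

A double-flat 4

A major seventh up from Gbb3 is Fb4.
Up an augmented fourth from Fb4: Bb4 (6 semitones up).
Up a minor third from Bb4: Db5 (3 semitones up).
An augmented fourth down from Db5 is Abb4.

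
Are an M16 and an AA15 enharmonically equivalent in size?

Yes

Both span 26 semitones: a major sixteenth and a doubly augmented fifteenth are the same chromatic distance.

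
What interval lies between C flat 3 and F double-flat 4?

C to F spans four letter names (C-D-E-F), plus an octave, so the interval is some kind of eleventh.
A perfect eleventh would be 17 semitones; Cb3 to Fbb4 is 16, one semitone narrower, so the interval is diminished.
(Equivalently, a compound diminished fourth: a diminished fourth plus an octave.)

diminished 11th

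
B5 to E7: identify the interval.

perfect eleventh

B to E spans four letter names (B-C-D-E), plus an octave — that makes it an eleventh of some quality.
B5 to E7 is 17 semitones, matching the perfect eleventh exactly, so the quality is perfect.
(Equivalently, a compound perfect fourth: a perfect fourth plus an octave.)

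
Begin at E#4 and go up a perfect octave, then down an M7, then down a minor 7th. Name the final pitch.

A perfect octave up from E#4 is E#5.
A major seventh down from E#5 is F#4.
A minor seventh down from F#4 is G#3.

G#3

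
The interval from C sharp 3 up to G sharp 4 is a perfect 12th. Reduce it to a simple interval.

P5

Take out an octave (7 from the number): 12 − 7 = 5.
That makes a perfect twelfth a compound perfect fifth — an octave plus a perfect fifth.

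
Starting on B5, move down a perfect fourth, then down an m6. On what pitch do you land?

A#4

A perfect fourth down from B5 is F#5.
Down a minor sixth from F#5: A#4 (8 semitones down).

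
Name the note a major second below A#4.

G#4

Counting two letter names down from A lands on G.
Moving 2 semitones down from A#4 (the size of a major second) reaches G#4.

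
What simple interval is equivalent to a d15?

d8

Subtracting seven from the interval number removes an octave: 15 − 7 = 8.
That makes a diminished fifteenth a compound diminished octave — an octave plus a diminished octave.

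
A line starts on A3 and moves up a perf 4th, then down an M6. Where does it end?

Up a perfect fourth from A3: D4 (5 semitones up).
Down a major sixth from D4: F3 (9 semitones down).

F3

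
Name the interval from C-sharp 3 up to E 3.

m3

C to E spans three letter names (C-D-E), so the interval is some kind of third.
At 3 semitones, C#3→E3 falls one short of a major third: minor.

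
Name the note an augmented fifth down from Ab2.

Counting five letter names down from A lands on D.
Moving 8 semitones down from Ab2 (the size of an augmented fifth) reaches Dbb2.

Dbb2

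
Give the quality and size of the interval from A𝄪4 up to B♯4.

minor 2nd

A to B spans two letter names (A-B), so the interval is some kind of second.
At 1 semitone, A##4→B#4 falls one short of a major second: minor.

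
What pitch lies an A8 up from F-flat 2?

The letter stays F (same as the start), shifted an octave up.
An augmented octave is 13 semitones; 13 semitones up from Fb2 gives F3.

F 3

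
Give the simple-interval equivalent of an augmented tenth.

augmented third

Each octave removed subtracts seven from the number: 10 − 7 = 3.
So an augmented tenth is an octave plus an augmented third. The quality is unchanged.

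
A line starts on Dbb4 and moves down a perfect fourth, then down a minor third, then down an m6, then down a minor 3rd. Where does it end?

F2

A perfect fourth down from Dbb4 is Abb3.
A minor third down from Abb3 is Fb3.
A minor sixth down from Fb3 is Ab2.
A minor third down from Ab2 is F2.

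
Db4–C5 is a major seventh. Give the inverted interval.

Inverted interval numbers add to nine, so a seventh pairs with a second (7 + 2 = 9).
Quality inverts too: major becomes minor. That makes the inversion a minor second.

m2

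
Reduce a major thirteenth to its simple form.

Each octave removed subtracts seven from the number: 13 − 7 = 6.
Quality carries through unchanged, so the simple form is a major sixth.

M6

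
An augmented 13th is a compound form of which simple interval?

Each octave removed subtracts seven from the number: 13 − 7 = 6.
That makes an augmented thirteenth a compound augmented sixth — an octave plus an augmented sixth.

augmented 6th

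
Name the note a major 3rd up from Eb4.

Counting three letter names up from E lands on G.
Moving 4 semitones up from Eb4 (the size of a major third) reaches G4.

G4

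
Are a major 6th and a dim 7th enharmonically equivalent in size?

Yes

Both span 9 semitones: a major sixth and a diminished seventh are the same chromatic distance.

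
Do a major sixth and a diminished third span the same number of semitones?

No

A major sixth spans 9 semitones; a diminished third spans 2 semitones. They differ by 7.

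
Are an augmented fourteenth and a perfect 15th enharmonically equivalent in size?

An augmented fourteenth = 24 semitones = a perfect fifteenth; enharmonically equal.

Yes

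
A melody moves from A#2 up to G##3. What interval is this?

M7

A to G spans seven letter names (A-B-C-D-E-F-G), so the interval is some kind of seventh.
A#2 to G##3 is 11 semitones, matching the major seventh exactly, so the quality is major.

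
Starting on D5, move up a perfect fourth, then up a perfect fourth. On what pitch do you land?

C6

A perfect fourth up from D5 is G5.
Up a perfect fourth from G5: C6 (5 semitones up).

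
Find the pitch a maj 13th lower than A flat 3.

C flat 2

Six letters down from A (plus an octave) reaches C.
Moving 21 semitones down from Ab3 (the size of a major thirteenth) reaches Cb2.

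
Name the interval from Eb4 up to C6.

major thirteenth

E to C spans six letter names (E-F-G-A-B-C), plus an octave, so the interval is some kind of thirteenth.
The major thirteenth spans 21 semitones, and Eb4 to C6 is exactly 21 semitones — so this is a major thirteenth.
(Equivalently, a compound major sixth: a major sixth plus an octave.)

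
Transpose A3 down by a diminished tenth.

Three letters down from A (plus an octave) reaches F.
Moving 14 semitones down from A3 (the size of a diminished tenth) reaches F##2.

F##2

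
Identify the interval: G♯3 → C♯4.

G to C spans four letter names (G-A-B-C), so the interval is some kind of fourth.
The perfect fourth spans 5 semitones, and G#3 to C#4 is exactly 5 semitones — so this is a perfect fourth.

perfect fourth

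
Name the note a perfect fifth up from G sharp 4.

D sharp 5

Five letter names up from G: D.
A perfect fifth is 7 semitones; 7 semitones up from G#4 gives D#5.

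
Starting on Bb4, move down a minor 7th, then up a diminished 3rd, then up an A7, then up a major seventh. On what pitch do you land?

Down a minor seventh from Bb4: C4 (10 semitones down).
Up a diminished third from C4: Ebb4 (2 semitones up).
Up an augmented seventh from Ebb4: D5 (12 semitones up).
Up a major seventh from D5: C#6 (11 semitones up).

C#6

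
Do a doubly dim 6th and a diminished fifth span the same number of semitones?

A doubly diminished sixth = 6 semitones = a diminished fifth; enharmonically equal.

Yes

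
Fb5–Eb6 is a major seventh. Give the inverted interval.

m2

Inverted interval numbers add to nine, so a seventh pairs with a second (7 + 2 = 9).
And major becomes minor under inversion, so we get a minor second.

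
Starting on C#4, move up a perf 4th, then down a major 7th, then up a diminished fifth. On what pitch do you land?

Db4

A perfect fourth up from C#4 is F#4.
A major seventh down from F#4 is G3.
G3 up a diminished fifth → Db4 (6 semitones).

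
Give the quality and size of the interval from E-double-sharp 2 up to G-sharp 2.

E to G spans three letter names (E-F-G), so the interval is some kind of third.
The major third is 4 semitones; here we have 2, two semitones narrower: diminished.

diminished third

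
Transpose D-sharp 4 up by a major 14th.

Seven letters up from D (plus an octave) reaches C.
Moving 23 semitones up from D#4 (the size of a major fourteenth) reaches C##6.

C-double-sharp 6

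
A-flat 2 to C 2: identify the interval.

minor sixth

Descending from Ab2 to C2 is the same interval as ascending C2 to Ab2.
C to A spans six letter names (C-D-E-F-G-A): a sixth.
A major sixth would be 9 semitones, but C2 to Ab2 is 8 — one semitone narrower, making it a minor sixth.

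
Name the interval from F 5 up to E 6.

M7

F to E spans seven letter names (F-G-A-B-C-D-E), so the interval is some kind of seventh.
The major seventh spans 11 semitones, and F5 to E6 is exactly 11 semitones — so this is a major seventh.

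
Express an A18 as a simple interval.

A4

Take out 2 octaves (14 from the number): 18 − 14 = 4.
Quality carries through unchanged, so the simple form is an augmented fourth.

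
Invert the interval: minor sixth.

major 3rd

The rule of nine gives the new number: 9 − 6 = 3, so a sixth becomes a third.
Quality inverts too: minor becomes major. That makes the inversion a major third.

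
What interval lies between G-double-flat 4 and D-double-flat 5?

G to D spans five letter names (G-A-B-C-D): a fifth.
The perfect fifth spans 7 semitones, and Gbb4 to Dbb5 is exactly 7 semitones — so this is a perfect fifth.

perfect 5th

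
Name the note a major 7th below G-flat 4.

Seven letter names down from G: A.
A major seventh spans 11 semitones, so from Gb4 the target pitch is Abb3.

A-double-flat 3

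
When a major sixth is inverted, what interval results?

The rule of nine gives the new number: 9 − 6 = 3, so a sixth becomes a third.
Quality inverts too: major becomes minor. That makes the inversion a minor third.

m3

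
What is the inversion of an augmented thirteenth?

d3

First reduce the compound augmented thirteenth to its simple form, an augmented sixth.
Inverted interval numbers add to nine, so a sixth pairs with a third (6 + 3 = 9).
And augmented becomes diminished under inversion, so we get a diminished third.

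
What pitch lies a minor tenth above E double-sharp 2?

The tenth's letter: E up three letter names plus an octave → G.
A minor tenth spans 15 semitones, so from E##2 the target pitch is G##3.

G double-sharp 3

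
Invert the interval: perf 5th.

P4

Interval numbers invert to sum to nine: 5 + 4 = 9, so a fifth inverts to a fourth.
The quality also flips — perfect stays perfect — giving a perfect fourth.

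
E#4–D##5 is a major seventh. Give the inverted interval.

Interval numbers invert to sum to nine: 7 + 2 = 9, so a seventh inverts to a second.
And major becomes minor under inversion, so we get a minor second.

m2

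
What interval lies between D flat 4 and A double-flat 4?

D to A spans five letter names (D-E-F-G-A), so the interval is some kind of fifth.
A perfect fifth would be 7 semitones; Db4 to Abb4 is 6, one semitone narrower, so the interval is diminished.

diminished fifth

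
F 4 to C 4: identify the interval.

Descending from F4 to C4 is the same interval as ascending C4 to F4.
C to F spans four letter names (C-D-E-F): a fourth.
The perfect fourth spans 5 semitones, and C4 to F4 is exactly 5 semitones — so this is a perfect fourth.

P4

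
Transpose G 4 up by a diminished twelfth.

Counting five letter names plus an octave up from G lands on D.
A diminished twelfth is 18 semitones; 18 semitones up from G4 gives Db6.

D-flat 6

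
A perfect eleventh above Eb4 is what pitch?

The eleventh's letter: E up four letter names plus an octave → A.
A perfect eleventh is 17 semitones; 17 semitones up from Eb4 gives Ab5.

Ab5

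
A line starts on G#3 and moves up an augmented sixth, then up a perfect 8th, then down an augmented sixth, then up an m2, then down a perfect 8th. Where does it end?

A3

Up an augmented sixth from G#3: E##4 (10 semitones up).
A perfect octave up from E##4 is E##5.
Down an augmented sixth from E##5: G#4 (10 semitones down).
G#4 up a minor second → A4 (1 semitone).
Down a perfect octave from A4: A3 (12 semitones down).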